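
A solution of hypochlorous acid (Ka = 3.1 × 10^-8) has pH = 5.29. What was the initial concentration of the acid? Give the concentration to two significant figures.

[H+] = 10^(-5.29) = 5.13 × 10^-6 M = x
Ka = x²/(C₀ − x) ⇒ C₀ = x + x²/Ka
C₀ = 5.13 × 10^-6 + (5.13 × 10^-6)²/(3.1 × 10^-8) = 8.54 × 10^-4 M

C₀ = 8.5 × 10^-4 M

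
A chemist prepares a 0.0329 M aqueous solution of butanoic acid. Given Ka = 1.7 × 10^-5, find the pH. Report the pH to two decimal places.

pH = 3.13

CH3(CH2)2COOH ⇌ CH3(CH2)2COO- + H+
Ka = [H+]²/(0.0329 − [H+]) = 1.7 × 10^-5
Since Ka ≪ C₀, [H+] ≈ √(Ka·C₀) = 7.48 × 10^-4 M.
Check: 2.3% ionized — well under 5%, approximation valid.
pH = −log(7.48 × 10^-4) = 3.13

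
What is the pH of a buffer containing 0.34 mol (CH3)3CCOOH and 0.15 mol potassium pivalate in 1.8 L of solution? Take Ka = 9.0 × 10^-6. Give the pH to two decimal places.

pH = 4.69

pKa = −log(9.0 × 10^-6) = 5.046
Using pH = pKa + log([base]/[acid]) with [base]/[acid] = 0.15/0.34:
pH = 5.046 + (-0.355) = 4.69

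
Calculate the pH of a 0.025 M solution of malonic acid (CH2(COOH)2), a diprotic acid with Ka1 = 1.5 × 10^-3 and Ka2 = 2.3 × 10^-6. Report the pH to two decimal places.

pH = 2.27

Since Ka1 ≫ Ka2, the first ionization dominates [H+].
Ka1 = x²/(0.025 − x) = 1.5 × 10^-3
Solving the quadratic: x = (−Ka1 + √(Ka1² + 4·Ka1·C₀))/2 = 5.42 × 10^-3 M
pH = −log(5.42 × 10^-3) = 2.27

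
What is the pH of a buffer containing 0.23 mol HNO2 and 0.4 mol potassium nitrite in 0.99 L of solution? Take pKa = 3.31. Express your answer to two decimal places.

pH = 3.55

Using pH = pKa + log([base]/[acid]) with [base]/[acid] = 0.4/0.23:
pH = 3.31 + (+0.240) = 3.55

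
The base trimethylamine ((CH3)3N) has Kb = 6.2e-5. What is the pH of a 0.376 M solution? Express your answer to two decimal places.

(CH3)3N + H2O ⇌ (CH3)3NH+ + OH-
From the ICE table, Kb = [OH-]²/(0.376 − [OH-]) = 6.2 × 10^-5.
Neglecting [OH-] in the denominator: [OH-] = √(6.2 × 10^-5 × 0.376) = 4.83 × 10^-3 M
Check: 1.3% ionized — well under 5%, approximation valid.
pOH = −log(4.83 × 10^-3) = 2.32; pH = 14.00 − 2.32 = 11.68

pH = 11.68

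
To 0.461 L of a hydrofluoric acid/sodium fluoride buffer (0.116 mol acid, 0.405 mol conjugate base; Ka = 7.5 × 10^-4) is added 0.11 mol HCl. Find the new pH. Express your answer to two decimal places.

pH = 3.24

Added H+ converts F- to HF: HF → 0.226 mol, F- → 0.295 mol.
pKa = −log(7.5 × 10^-4) = 3.125
pH = pKa + log([A⁻]/[HA]) = 3.125 + log(0.295/0.226) = 3.125 +0.116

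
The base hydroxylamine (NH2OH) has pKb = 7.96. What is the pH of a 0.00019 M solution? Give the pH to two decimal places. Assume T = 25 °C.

pH = 8.16

NH2OH + H2O ⇌ NH3OH+ + OH-
Kb = 10^(−7.96) = 1.10 × 10^-8
From the ICE table, Kb = [OH-]²/(0.00019 − [OH-]) = 1.10 × 10^-8.
Assume [OH-] ≪ 0.00019: [OH-] ≈ √(1.10 × 10^-8 × 0.00019) = 1.45 × 10^-6 M
Check: 0.76% ionized — well under 5%, approximation valid.
pOH = 5.84, so pH = 14.00 − pOH = 8.16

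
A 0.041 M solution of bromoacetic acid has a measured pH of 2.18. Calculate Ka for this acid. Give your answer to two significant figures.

[H+] = 10^(-2.18) = 6.61 × 10^-3 M
At equilibrium [HA] = 0.041 − 6.61 × 10^-3 = 3.44 × 10^-2 M
Ka = [H+][A-]/[HA] = (6.61 × 10^-3)² / 3.44 × 10^-2 = 1.3 × 10^-3

Ka = 1.3 × 10^-3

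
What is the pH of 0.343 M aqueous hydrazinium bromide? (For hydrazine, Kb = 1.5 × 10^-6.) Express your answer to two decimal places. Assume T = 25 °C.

N2H5+ is the conjugate acid of the weak base N2H4.
Ka = Kw/Kb = 1.0×10^-14 / 1.5 × 10^-6 = 6.67 × 10^-9
Ka = [H+]²/(0.343 − [H+]) = 6.67 × 10^-9
Assume [H+] ≪ 0.343: [H+] ≈ √(6.67 × 10^-9 × 0.343) = 4.78 × 10^-5 M
pH = −log[H+] = −log(4.78 × 10^-5) = 4.32

pH = 4.32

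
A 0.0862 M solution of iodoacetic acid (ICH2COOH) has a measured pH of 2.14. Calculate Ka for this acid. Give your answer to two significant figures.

[H+] = 10^(-2.14) = 7.24 × 10^-3 M
At equilibrium [HA] = 0.0862 − 7.24 × 10^-3 = 7.90 × 10^-2 M
Ka = [H+][A-]/[HA] = (7.24 × 10^-3)² / 7.90 × 10^-2 = 6.6 × 10^-4

Ka = 6.6 × 10^-4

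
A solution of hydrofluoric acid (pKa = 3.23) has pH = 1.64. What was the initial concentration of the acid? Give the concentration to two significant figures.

C₀ = 9.1 × 10^-1 M

[H+] = 10^(-1.64) = 2.29 × 10^-2 M = x
Ka = 10^(−3.23) = 5.89 × 10^-4
Ka = x²/(C₀ − x) ⇒ C₀ = x + x²/Ka
C₀ = 2.29 × 10^-2 + (2.29 × 10^-2)²/(5.89 × 10^-4) = 9.13 × 10^-1 M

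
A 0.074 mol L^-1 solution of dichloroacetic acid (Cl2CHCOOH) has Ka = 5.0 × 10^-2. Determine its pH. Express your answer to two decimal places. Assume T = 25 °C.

Cl2CHCOOH ⇌ Cl2CHCOO- + H+
Ka = [H+]²/(0.074 − [H+]) = 5.0 × 10^-2
[H+] is not negligible relative to C₀; solve [H+]² + 0.05·[H+] − 0.0037 = 0.
[H+] = [−0.05 + √(0.05² + 0.0148)]/2 = 4.08 × 10^-2 M
pH = −log[H+] = −log(4.08 × 10^-2) = 1.39

pH = 1.39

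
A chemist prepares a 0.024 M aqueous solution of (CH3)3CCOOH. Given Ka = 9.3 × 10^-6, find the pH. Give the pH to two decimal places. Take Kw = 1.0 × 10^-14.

pH = 3.33

(CH3)3CCOOH ⇌ (CH3)3CCOO- + H+
From the ICE table, Ka = [H+]²/(0.024 − [H+]) = 9.3 × 10^-6.
Neglecting [H+] in the denominator: [H+] = √(9.3 × 10^-6 × 0.024) = 4.72 × 10^-4 M
pH = −log(4.72 × 10^-4) = 3.33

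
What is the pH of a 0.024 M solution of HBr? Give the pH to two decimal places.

HBr is a strong acid and dissociates completely, so [H+] = 0.024 M.
pH = -log(0.024) = 1.62

pH = 1.62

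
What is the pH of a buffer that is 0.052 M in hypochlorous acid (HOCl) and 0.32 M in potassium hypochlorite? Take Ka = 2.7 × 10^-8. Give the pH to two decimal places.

pKa = −log(2.7 × 10^-8) = 7.569
Using pH = pKa + log([base]/[acid]) with [base]/[acid] = 0.32/0.052:
pH = 7.569 + (+0.789) = 8.36

pH = 8.36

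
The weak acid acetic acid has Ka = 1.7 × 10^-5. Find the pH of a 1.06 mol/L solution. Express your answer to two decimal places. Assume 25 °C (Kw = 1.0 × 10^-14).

CH3COOH ⇌ CH3COO- + H+
From the ICE table, Ka = [H+]²/(1.06 − [H+]) = 1.7 × 10^-5.
Since Ka ≪ C₀, [H+] ≈ √(Ka·C₀) = 4.24 × 10^-3 M.
([H+]/C₀ = 0.4% < 5%, so the approximation holds.)
pH = −log(4.24 × 10^-3) = 2.37

pH = 2.37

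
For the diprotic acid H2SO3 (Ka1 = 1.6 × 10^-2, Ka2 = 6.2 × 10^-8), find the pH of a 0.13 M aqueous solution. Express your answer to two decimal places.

Since Ka1 ≫ Ka2, the first ionization dominates [H+].
Ka1 = x²/(0.13 − x) = 1.6 × 10^-2
Solving the quadratic: x = (−Ka1 + √(Ka1² + 4·Ka1·C₀))/2 = 3.83 × 10^-2 M
pH = −log(3.83 × 10^-2) = 1.42

pH = 1.42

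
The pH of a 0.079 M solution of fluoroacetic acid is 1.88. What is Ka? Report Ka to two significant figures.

[H+] = 10^(-1.88) = 1.32 × 10^-2 M
At equilibrium [HA] = 0.079 − 1.32 × 10^-2 = 6.58 × 10^-2 M
Ka = [H+][A-]/[HA] = (1.32 × 10^-2)² / 6.58 × 10^-2 = 2.6 × 10^-3

Ka = 2.6 × 10^-3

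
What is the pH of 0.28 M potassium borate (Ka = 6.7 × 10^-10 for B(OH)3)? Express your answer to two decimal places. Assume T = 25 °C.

B(OH)4- is the conjugate base of the weak acid B(OH)3.
Kb = Kw/Ka = 1.0×10^-14 / 6.7 × 10^-10 = 1.49 × 10^-5
Let x = [OH-] at equilibrium. Kb = x²/(0.28 − x).
Assume x ≪ 0.28: x ≈ √(1.49 × 10^-5 × 0.28) = 2.04 × 10^-3 M
(x/C₀ = 0.73% < 5%, so the approximation holds.)
pOH = 2.69, so pH = 14.00 − pOH = 11.31

pH = 11.31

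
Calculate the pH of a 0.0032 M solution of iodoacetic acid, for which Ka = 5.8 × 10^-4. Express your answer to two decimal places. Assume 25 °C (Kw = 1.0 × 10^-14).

pH = 2.96

ICH2COOH ⇌ ICH2COO- + H+
Let x = [H+] at equilibrium. Ka = x²/(0.0032 − x).
The 5% rule fails; solving x² + Ka·x − Ka·C₀ = 0 exactly:
x = [−0.00058 + √(0.00058² + 7.42e-06)]/2 = 1.10 × 10^-3 M
pH = −log(1.10 × 10^-3) = 2.96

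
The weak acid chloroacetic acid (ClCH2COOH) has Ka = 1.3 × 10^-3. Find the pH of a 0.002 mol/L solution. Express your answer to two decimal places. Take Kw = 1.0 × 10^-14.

pH = 2.96

ClCH2COOH ⇌ ClCH2COO- + H+
From the ICE table, Ka = [H+]²/(0.002 − [H+]) = 1.3 × 10^-3.
The 5% rule fails; solving [H+]² + Ka·[H+] − Ka·C₀ = 0 exactly:
[H+] = (−Ka + √(Ka² + 4·Ka·C₀))/2 = 1.09 × 10^-3 M
pH = −log(1.09 × 10^-3) = 2.96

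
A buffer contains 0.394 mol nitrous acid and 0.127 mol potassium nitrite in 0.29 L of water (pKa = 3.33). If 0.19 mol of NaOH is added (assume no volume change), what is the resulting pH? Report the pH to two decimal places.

OH- converts HNO2 to NO2-: HNO2 → 0.204 mol, NO2- → 0.317 mol.
pH = pKa + log(n_NO2-/n_HNO2) = 3.33 + log(0.317/0.204) = 3.33 + (+0.191)

pH = 3.52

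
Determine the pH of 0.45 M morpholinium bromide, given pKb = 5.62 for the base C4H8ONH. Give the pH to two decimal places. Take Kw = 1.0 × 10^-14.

C4H8ONH2+ is the conjugate acid of the weak base C4H8ONH.
Kb = 10^(−5.62) = 2.40 × 10^-6
Ka = Kw/Kb = 1.0×10^-14 / 2.40 × 10^-6 = 4.17 × 10^-9
From the ICE table, Ka = [H+]²/(0.45 − [H+]) = 4.17 × 10^-9.
Assume [H+] ≪ 0.45: [H+] ≈ √(4.17 × 10^-9 × 0.45) = 4.33 × 10^-5 M
pH = −log[H+] = −log(4.33 × 10^-5) = 4.36

pH = 4.36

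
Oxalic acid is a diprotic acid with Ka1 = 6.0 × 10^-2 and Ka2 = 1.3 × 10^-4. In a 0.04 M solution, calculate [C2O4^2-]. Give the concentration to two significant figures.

1.3 × 10^-4 M

First ionization gives [H+] ≈ [HC2O4-] = 2.74 × 10^-2 M.
Second step: Ka2 = [H+][C2O4^2-]/[HC2O4-] ≈ [C2O4^2-] (since [H+] ≈ [HC2O4-]).
So [C2O4^2-] ≈ Ka2.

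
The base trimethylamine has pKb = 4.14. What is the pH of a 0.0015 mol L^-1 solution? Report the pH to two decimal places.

(CH3)3N + H2O ⇌ (CH3)3NH+ + OH-
Kb = 10^(−4.14) = 7.24 × 10^-5
Kb = x²/(0.0015 − x) = 7.24 × 10^-5
Here C₀/Kb ≈ 20.7, so the small-x approximation fails. Use the quadratic:
x = [−7.24e-05 + √(7.24e-05² + 4.34e-07)]/2 = 2.95 × 10^-4 M
pOH = 3.53, so pH = 14.00 − pOH = 10.47

pH = 10.47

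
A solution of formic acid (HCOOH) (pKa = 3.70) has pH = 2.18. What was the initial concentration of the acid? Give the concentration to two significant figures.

[H+] = 10^(-2.18) = 6.61 × 10^-3 M = x
Ka = 10^(−3.70) = 2.00 × 10^-4
Ka = x²/(C₀ − x) ⇒ C₀ = x + x²/Ka
C₀ = 6.61 × 10^-3 + (6.61 × 10^-3)²/(2.00 × 10^-4) = 2.25 × 10^-1 M

C₀ = 2.3 × 10^-1 M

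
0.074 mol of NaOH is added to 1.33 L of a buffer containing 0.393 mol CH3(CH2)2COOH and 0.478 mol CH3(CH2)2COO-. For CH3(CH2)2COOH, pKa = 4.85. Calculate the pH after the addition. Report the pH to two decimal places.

pH = 5.09

After neutralization: n(CH3(CH2)2COOH) = 0.319 mol, n(CH3(CH2)2COO-) = 0.552 mol.
pH = pKa + log([A⁻]/[HA]) = 4.85 + log(0.552/0.319) = 4.85 +0.238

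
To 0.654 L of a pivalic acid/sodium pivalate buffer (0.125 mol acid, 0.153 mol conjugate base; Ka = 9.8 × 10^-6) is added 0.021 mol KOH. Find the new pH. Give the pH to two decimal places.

pH = 5.23

OH- converts (CH3)3CCOOH to (CH3)3CCOO-: (CH3)3CCOOH → 0.104 mol, (CH3)3CCOO- → 0.174 mol.
pKa = −log(9.8 × 10^-6) = 5.009
Henderson–Hasselbalch with mole ratio 0.174/0.104: pH = 5.009 + (+0.224)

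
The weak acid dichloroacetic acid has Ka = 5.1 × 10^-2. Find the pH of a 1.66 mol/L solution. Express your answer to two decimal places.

Cl2CHCOOH ⇌ Cl2CHCOO- + H+
Ka = x²/(1.66 − x) = 5.1 × 10^-2
x is not negligible relative to C₀; solve x² + 0.051·x − 0.0847 = 0.
x = (−Ka + √(Ka² + 4·Ka·C₀))/2 = 2.67 × 10^-1 M
pH = −log[H+] = −log(2.67 × 10^-1) = 0.57

pH = 0.57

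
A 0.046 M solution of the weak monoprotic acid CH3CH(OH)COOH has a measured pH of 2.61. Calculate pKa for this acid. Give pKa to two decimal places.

[H+] = 10^(-2.61) = 2.45 × 10^-3 M
At equilibrium [HA] = 0.046 − 2.45 × 10^-3 = 4.35 × 10^-2 M
Ka = [H+][A-]/[HA] = (2.45 × 10^-3)² / 4.35 × 10^-2 = 1.38 × 10^-4
pKa = -log(1.38 × 10^-4) = 3.86

pKa = 3.86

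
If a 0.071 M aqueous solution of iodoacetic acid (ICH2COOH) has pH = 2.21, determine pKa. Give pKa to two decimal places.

[H+] = 10^(-2.21) = 6.17 × 10^-3 M
At equilibrium [HA] = 0.071 − 6.17 × 10^-3 = 6.48 × 10^-2 M
Ka = [H+][A-]/[HA] = (6.17 × 10^-3)² / 6.48 × 10^-2 = 5.87 × 10^-4
pKa = -log(5.87 × 10^-4) = 3.23

pKa = 3.23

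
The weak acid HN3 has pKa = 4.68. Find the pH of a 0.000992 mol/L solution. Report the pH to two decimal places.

pH = 3.87

HN3 ⇌ N3- + H+
Ka = 10^(−4.68) = 2.09 × 10^-5
Let x = [H+] at equilibrium. Ka = x²/(0.000992 − x).
x is not negligible relative to C₀; solve x² + 2.09e-05·x − 2.07e-08 = 0.
x = [−2.09e-05 + √(2.09e-05² + 8.29e-08)]/2 = 1.34 × 10^-4 M
pH = −log[H+] = −log(1.34 × 10^-4) = 3.87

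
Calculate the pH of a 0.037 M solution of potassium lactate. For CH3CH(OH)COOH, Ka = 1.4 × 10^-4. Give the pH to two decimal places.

CH3CH(OH)COO- is the conjugate base of the weak acid CH3CH(OH)COOH.
Kb = Kw/Ka = 1.0×10^-14 / 1.4 × 10^-4 = 7.14 × 10^-11
Kb = [OH-]²/(0.037 − [OH-]) = 7.14 × 10^-11
Since Kb ≪ C₀, [OH-] ≈ √(Kb·C₀) = 1.63 × 10^-6 M.
Check: 0.0044% ionized — well under 5%, approximation valid.
pOH = −log(1.63 × 10^-6) = 5.79; pH = 14.00 − 5.79 = 8.21

pH = 8.21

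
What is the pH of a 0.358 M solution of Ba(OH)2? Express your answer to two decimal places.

pH = 13.85

Ba(OH)2 is a strong base (each formula unit releases 2 OH-); [OH-] = 0.716 M.
pOH = -log(0.716) = 0.15
pH = 14.00 - 0.15 = 13.85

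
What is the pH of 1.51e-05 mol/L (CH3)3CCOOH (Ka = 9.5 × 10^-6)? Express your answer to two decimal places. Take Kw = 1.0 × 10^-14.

pH = 5.09

(CH3)3CCOOH ⇌ (CH3)3CCOO- + H+
From the ICE table, Ka = [H+]²/(1.51e-05 − [H+]) = 9.5 × 10^-6.
Here C₀/Ka ≈ 1.59, so the small-[H+] approximation fails. Use the quadratic:
[H+] = (−Ka + √(Ka² + 4·Ka·C₀))/2 = 8.13 × 10^-6 M
pH = −log[H+] = −log(8.13 × 10^-6) = 5.09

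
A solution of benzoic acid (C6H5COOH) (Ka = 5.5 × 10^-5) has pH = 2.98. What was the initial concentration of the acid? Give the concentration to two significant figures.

C₀ = 2.1 × 10^-2 M

[H+] = 10^(-2.98) = 1.05 × 10^-3 M = x
Ka = x²/(C₀ − x) ⇒ C₀ = x + x²/Ka
C₀ = 1.05 × 10^-3 + (1.05 × 10^-3)²/(5.5 × 10^-5) = 2.11 × 10^-2 M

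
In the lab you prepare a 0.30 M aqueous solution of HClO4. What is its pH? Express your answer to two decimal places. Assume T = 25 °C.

pH = 0.52

HClO4 is a strong acid and dissociates completely, so [H+] = 0.30 M.
pH = -log(0.3) = 0.52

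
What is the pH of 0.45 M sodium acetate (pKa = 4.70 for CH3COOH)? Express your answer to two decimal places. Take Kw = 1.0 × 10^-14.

CH3COO- is the conjugate base of the weak acid CH3COOH.
Ka = 10^(−4.70) = 2.00 × 10^-5
Kb = Kw/Ka = 1.0×10^-14 / 2.00 × 10^-5 = 5.00 × 10^-10
Let x = [OH-] at equilibrium. Kb = x²/(0.45 − x).
Since Kb ≪ C₀, x ≈ √(Kb·C₀) = 1.50 × 10^-5 M.
(x/C₀ = 0.0033% < 5%, so the approximation holds.)
pOH = 4.82, so pH = 14.00 − pOH = 9.18

pH = 9.18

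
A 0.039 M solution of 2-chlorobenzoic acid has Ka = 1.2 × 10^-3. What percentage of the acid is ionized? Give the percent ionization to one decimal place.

16.1%

ClC6H4COOH ⇌ ClC6H4COO- + H+; let x = [H+] at equilibrium.
Ka = x²/(C₀ − x); solving the quadratic gives x = 6.27 × 10^-3 M.
% ionization = x/C₀ × 100% = 6.27 × 10^-3/0.039 × 100% = 16.1%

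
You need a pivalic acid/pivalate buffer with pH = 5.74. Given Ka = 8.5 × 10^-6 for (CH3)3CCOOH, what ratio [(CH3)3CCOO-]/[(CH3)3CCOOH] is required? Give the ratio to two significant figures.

ratio = 4.7

pKa = -log(8.5 × 10^-6) = 5.071
pH = pKa + log(r) ⇒ log(r) = 5.74 − 5.071 = +0.669
r = [(CH3)3CCOO-]/[(CH3)3CCOOH] = 10^(+0.669) = 4.67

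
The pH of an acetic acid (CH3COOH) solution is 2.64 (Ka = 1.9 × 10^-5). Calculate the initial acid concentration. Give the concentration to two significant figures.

C₀ = 2.8 × 10^-1 M

[H+] = 10^(-2.64) = 2.29 × 10^-3 M = x
Ka = x²/(C₀ − x) ⇒ C₀ = x + x²/Ka
C₀ = 2.29 × 10^-3 + (2.29 × 10^-3)²/(1.9 × 10^-5) = 2.78 × 10^-1 M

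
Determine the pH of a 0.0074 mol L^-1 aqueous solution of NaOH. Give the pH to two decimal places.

NaOH is a strong base; [OH-] = 0.0074 M.
pOH = -log(0.0074) = 2.13
pH = 14.00 - 2.13 = 11.87

pH = 11.87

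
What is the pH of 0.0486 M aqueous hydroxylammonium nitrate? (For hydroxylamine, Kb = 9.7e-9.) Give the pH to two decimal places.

pH = 3.65

NH3OH+ is the conjugate acid of the weak base NH2OH.
Ka = Kw/Kb = 1.0×10^-14 / 9.7 × 10^-9 = 1.03 × 10^-6
Ka = [H+]²/(0.0486 − [H+]) = 1.03 × 10^-6
Assume [H+] ≪ 0.0486: [H+] ≈ √(1.03 × 10^-6 × 0.0486) = 2.24 × 10^-4 M
Check: 0.46% ionized — well under 5%, approximation valid.
pH = −log[H+] = −log(2.24 × 10^-4) = 3.65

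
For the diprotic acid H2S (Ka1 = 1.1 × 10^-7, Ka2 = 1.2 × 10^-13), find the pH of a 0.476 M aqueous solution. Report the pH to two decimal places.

Ka1 ≫ Ka2, so treat the first dissociation as the only significant source of H+.
Ka1 = x²/(0.476 − x) = 1.1 × 10^-7
x ≈ √(1.1 × 10^-7 × 0.476) = 2.29 × 10^-4 M
pH = −log(2.29 × 10^-4) = 3.64

pH = 3.64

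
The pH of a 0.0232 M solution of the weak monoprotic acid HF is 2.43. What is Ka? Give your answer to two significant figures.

Ka = 7.1 × 10^-4

[H+] = 10^(-2.43) = 3.72 × 10^-3 M
At equilibrium [HA] = 0.0232 − 3.72 × 10^-3 = 1.95 × 10^-2 M
Ka = [H+][A-]/[HA] = (3.72 × 10^-3)² / 1.95 × 10^-2 = 7.1 × 10^-4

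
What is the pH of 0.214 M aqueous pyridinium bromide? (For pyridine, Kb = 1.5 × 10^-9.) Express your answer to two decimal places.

C5H5NH+ is the conjugate acid of the weak base C5H5N.
Ka = Kw/Kb = 1.0×10^-14 / 1.5 × 10^-9 = 6.67 × 10^-6
Let x = [H+] at equilibrium. Ka = x²/(0.214 − x).
Since Ka ≪ C₀, x ≈ √(Ka·C₀) = 1.19 × 10^-3 M.
Check: 0.56% ionized — well under 5%, approximation valid.
pH = −log(1.19 × 10^-3) = 2.92

pH = 2.92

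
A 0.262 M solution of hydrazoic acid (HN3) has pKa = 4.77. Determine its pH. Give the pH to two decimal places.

HN3 ⇌ N3- + H+
Ka = 10^(−4.77) = 1.70 × 10^-5
Ka = [H+]²/(0.262 − [H+]) = 1.70 × 10^-5
Assume [H+] ≪ 0.262: [H+] ≈ √(1.70 × 10^-5 × 0.262) = 2.11 × 10^-3 M
([H+]/C₀ = 0.81% < 5%, so the approximation holds.)
pH = −log(2.11 × 10^-3) = 2.68

pH = 2.68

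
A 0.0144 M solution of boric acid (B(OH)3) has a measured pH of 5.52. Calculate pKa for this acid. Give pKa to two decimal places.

[H+] = 10^(-5.52) = 3.02 × 10^-6 M
At equilibrium [HA] = 0.0144 − 3.02 × 10^-6 = 1.44 × 10^-2 M
Ka = [H+][A-]/[HA] = (3.02 × 10^-6)² / 1.44 × 10^-2 = 6.33 × 10^-10
pKa = -log(6.33 × 10^-10) = 9.20

pKa = 9.20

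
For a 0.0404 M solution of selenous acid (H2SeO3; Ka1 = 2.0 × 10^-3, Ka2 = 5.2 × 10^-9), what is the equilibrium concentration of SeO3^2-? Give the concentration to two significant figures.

First ionization gives [H+] ≈ [HSeO3-] = 8.04 × 10^-3 M.
Second step: Ka2 = [H+][SeO3^2-]/[HSeO3-] ≈ [SeO3^2-] (since [H+] ≈ [HSeO3-]).
So [SeO3^2-] ≈ Ka2.

5.2 × 10^-9 M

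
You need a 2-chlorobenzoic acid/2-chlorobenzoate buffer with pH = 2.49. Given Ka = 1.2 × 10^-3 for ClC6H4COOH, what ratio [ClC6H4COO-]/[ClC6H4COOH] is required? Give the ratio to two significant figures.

pKa = -log(1.2 × 10^-3) = 2.921
pH = pKa + log(r) ⇒ log(r) = 2.49 − 2.921 = -0.431
r = [ClC6H4COO-]/[ClC6H4COOH] = 10^(-0.431) = 0.371

ratio = 0.37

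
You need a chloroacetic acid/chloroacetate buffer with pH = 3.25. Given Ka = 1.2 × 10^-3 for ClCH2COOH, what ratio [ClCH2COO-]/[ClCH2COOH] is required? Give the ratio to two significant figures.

ratio = 2.1

pKa = -log(1.2 × 10^-3) = 2.921
pH = pKa + log(r) ⇒ log(r) = 3.25 − 2.921 = +0.329
r = [ClCH2COO-]/[ClCH2COOH] = 10^(+0.329) = 2.13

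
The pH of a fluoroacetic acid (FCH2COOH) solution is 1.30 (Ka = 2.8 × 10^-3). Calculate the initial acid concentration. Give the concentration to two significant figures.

C₀ = 9.5 × 10^-1 M

[H+] = 10^(-1.30) = 5.01 × 10^-2 M = x
Ka = x²/(C₀ − x) ⇒ C₀ = x + x²/Ka
C₀ = 5.01 × 10^-2 + (5.01 × 10^-2)²/(2.8 × 10^-3) = 9.47 × 10^-1 M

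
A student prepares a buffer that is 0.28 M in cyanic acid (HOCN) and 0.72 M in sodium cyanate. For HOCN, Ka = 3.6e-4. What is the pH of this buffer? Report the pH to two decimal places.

pH = 3.85

pKa = −log(3.6 × 10^-4) = 3.444
pH = pKa + log([A⁻]/[HA]) = 3.444 + log(0.72/0.28)
pH = 3.444 + (+0.410) = 3.85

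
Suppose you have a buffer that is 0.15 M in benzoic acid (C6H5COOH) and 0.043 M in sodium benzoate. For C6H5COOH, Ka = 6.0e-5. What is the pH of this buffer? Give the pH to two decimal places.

pH = 3.68

pKa = −log(6.0 × 10^-5) = 4.222
Henderson–Hasselbalch: pH = pKa + log([C6H5COO-]/[C6H5COOH]) = 4.222 + log(0.043/0.15)
pH = 4.222 + (-0.543) = 3.68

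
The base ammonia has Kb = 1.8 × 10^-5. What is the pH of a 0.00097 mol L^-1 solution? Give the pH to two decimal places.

NH3 + H2O ⇌ NH4+ + OH-
From the ICE table, Kb = [OH-]²/(0.00097 − [OH-]) = 1.8 × 10^-5.
[OH-] is not negligible relative to C₀; solve [OH-]² + 1.8e-05·[OH-] − 1.75e-08 = 0.
[OH-] = (−Kb + √(Kb² + 4·Kb·C₀))/2 = 1.23 × 10^-4 M
pOH = −log(1.23 × 10^-4) = 3.91; pH = 14.00 − 3.91 = 10.09

pH = 10.09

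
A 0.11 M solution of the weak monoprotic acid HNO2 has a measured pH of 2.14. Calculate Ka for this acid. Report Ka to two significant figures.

Ka = 5.1 × 10^-4

[H+] = 10^(-2.14) = 7.24 × 10^-3 M
At equilibrium [HA] = 0.11 − 7.24 × 10^-3 = 1.03 × 10^-1 M
Ka = [H+][A-]/[HA] = (7.24 × 10^-3)² / 1.03 × 10^-1 = 5.1 × 10^-4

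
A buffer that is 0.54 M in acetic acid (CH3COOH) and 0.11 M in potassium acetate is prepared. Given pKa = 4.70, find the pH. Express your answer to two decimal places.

pH = 4.01

Henderson–Hasselbalch: pH = pKa + log([CH3COO-]/[CH3COOH]) = 4.70 + log(0.11/0.54)
pH = 4.70 + (-0.691) = 4.01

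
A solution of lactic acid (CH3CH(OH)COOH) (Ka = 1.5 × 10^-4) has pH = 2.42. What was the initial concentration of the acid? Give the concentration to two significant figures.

[H+] = 10^(-2.42) = 3.80 × 10^-3 M = x
Ka = x²/(C₀ − x) ⇒ C₀ = x + x²/Ka
C₀ = 3.80 × 10^-3 + (3.80 × 10^-3)²/(1.5 × 10^-4) = 1.00 × 10^-1 M

C₀ = 1.0 × 10^-1 M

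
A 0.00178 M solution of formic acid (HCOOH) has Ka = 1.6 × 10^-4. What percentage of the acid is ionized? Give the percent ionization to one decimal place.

HCOOH ⇌ HCOO- + H+; let x = [H+] at equilibrium.
Solve x² + 0.00016x − 2.85e-07 = 0 → x = 4.60 × 10^-4 M
% ionization = x/C₀ × 100% = 4.60 × 10^-4/0.00178 × 100% = 25.8%

25.8%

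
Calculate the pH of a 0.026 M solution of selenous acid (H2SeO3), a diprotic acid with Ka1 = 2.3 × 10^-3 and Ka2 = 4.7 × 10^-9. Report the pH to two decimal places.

Ka1 ≫ Ka2, so treat the first dissociation as the only significant source of H+.
Ka1 = x²/(0.026 − x) = 2.3 × 10^-3
Solving the quadratic: x = (−Ka1 + √(Ka1² + 4·Ka1·C₀))/2 = 6.67 × 10^-3 M
pH = −log(6.67 × 10^-3) = 2.18

pH = 2.18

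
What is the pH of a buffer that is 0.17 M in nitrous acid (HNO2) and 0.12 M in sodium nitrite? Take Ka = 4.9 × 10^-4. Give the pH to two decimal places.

pKa = −log(4.9 × 10^-4) = 3.310
Henderson–Hasselbalch: pH = pKa + log([NO2-]/[HNO2]) = 3.310 + log(0.12/0.17)
pH = 3.310 + (-0.151) = 3.16

pH = 3.16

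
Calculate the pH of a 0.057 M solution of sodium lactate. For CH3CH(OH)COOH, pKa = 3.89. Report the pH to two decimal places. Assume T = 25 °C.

pH = 8.32

CH3CH(OH)COO- is the conjugate base of the weak acid CH3CH(OH)COOH.
Ka = 10^(−3.89) = 1.29 × 10^-4
Kb = Kw/Ka = 1.0×10^-14 / 1.29 × 10^-4 = 7.75 × 10^-11
From the ICE table, Kb = x²/(0.057 − x) = 7.75 × 10^-11.
Since Kb ≪ C₀, x ≈ √(Kb·C₀) = 2.10 × 10^-6 M.
(x/C₀ = 0.0037% < 5%, so the approximation holds.)
pOH = 5.68, so pH = 14.00 − pOH = 8.32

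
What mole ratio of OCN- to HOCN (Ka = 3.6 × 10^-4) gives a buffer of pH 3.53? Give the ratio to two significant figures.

ratio = 1.2

pKa = -log(3.6 × 10^-4) = 3.444
pH = pKa + log(r) ⇒ log(r) = 3.53 − 3.444 = +0.086
r = [OCN-]/[HOCN] = 10^(+0.086) = 1.22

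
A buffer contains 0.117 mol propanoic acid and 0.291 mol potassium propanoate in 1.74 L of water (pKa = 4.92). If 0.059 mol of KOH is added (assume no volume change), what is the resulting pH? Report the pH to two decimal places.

pH = 5.70

After neutralization: n(CH3CH2COOH) = 0.058 mol, n(CH3CH2COO-) = 0.35 mol.
Henderson–Hasselbalch with mole ratio 0.35/0.058: pH = 4.92 + (+0.781)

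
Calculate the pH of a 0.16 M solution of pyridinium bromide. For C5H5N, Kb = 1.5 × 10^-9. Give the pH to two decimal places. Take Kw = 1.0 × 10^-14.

C5H5NH+ is the conjugate acid of the weak base C5H5N.
Ka = Kw/Kb = 1.0×10^-14 / 1.5 × 10^-9 = 6.67 × 10^-6
From the ICE table, Ka = x²/(0.16 − x) = 6.67 × 10^-6.
Neglecting x in the denominator: x = √(6.67 × 10^-6 × 0.16) = 1.03 × 10^-3 M
(x/C₀ = 0.65% < 5%, so the approximation holds.)
pH = −log(1.03 × 10^-3) = 2.99

pH = 2.99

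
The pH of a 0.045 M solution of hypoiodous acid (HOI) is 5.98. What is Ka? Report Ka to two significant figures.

[H+] = 10^(-5.98) = 1.05 × 10^-6 M
At equilibrium [HA] = 0.045 − 1.05 × 10^-6 = 4.50 × 10^-2 M
Ka = [H+][A-]/[HA] = (1.05 × 10^-6)² / 4.50 × 10^-2 = 2.4 × 10^-11

Ka = 2.4 × 10^-11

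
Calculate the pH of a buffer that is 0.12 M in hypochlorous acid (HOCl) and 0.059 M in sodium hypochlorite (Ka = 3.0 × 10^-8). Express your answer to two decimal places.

pKa = −log(3.0 × 10^-8) = 7.523
Using pH = pKa + log([base]/[acid]) with [base]/[acid] = 0.059/0.12:
pH = 7.523 + (-0.308) = 7.21

pH = 7.21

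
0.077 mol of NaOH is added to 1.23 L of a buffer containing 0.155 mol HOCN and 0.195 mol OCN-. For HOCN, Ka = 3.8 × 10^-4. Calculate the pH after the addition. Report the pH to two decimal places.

pH = 3.96

After neutralization: n(HOCN) = 0.078 mol, n(OCN-) = 0.272 mol.
pKa = −log(3.8 × 10^-4) = 3.420
pH = pKa + log(n_OCN-/n_HOCN) = 3.420 + log(0.272/0.078) = 3.420 + (+0.542)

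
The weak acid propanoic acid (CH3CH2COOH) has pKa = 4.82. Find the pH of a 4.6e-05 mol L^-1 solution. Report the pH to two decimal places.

CH3CH2COOH ⇌ CH3CH2COO- + H+
Ka = 10^(−4.82) = 1.51 × 10^-5
From the ICE table, Ka = [H+]²/(4.6e-05 − [H+]) = 1.51 × 10^-5.
The 5% rule fails; solving [H+]² + Ka·[H+] − Ka·C₀ = 0 exactly:
[H+] = [−1.51e-05 + √(1.51e-05² + 2.78e-09)]/2 = 1.99 × 10^-5 M
pH = −log[H+] = −log(1.99 × 10^-5) = 4.70

pH = 4.70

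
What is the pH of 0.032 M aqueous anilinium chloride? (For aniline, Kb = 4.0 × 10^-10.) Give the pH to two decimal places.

pH = 3.05

C6H5NH3+ is the conjugate acid of the weak base C6H5NH2.
Ka = Kw/Kb = 1.0×10^-14 / 4.0 × 10^-10 = 2.50 × 10^-5
Ka = [H+]²/(0.032 − [H+]) = 2.50 × 10^-5
Since Ka ≪ C₀, [H+] ≈ √(Ka·C₀) = 8.94 × 10^-4 M.
Check: 2.8% ionized — well under 5%, approximation valid.
pH = −log(8.94 × 10^-4) = 3.05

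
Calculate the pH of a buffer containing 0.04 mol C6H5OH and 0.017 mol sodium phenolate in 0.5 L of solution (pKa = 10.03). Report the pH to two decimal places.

Using pH = pKa + log([base]/[acid]) with [base]/[acid] = 0.017/0.04:
pH = 10.03 + (-0.372) = 9.66

pH = 9.66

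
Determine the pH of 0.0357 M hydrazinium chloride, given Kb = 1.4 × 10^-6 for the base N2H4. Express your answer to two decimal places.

pH = 4.80

N2H5+ is the conjugate acid of the weak base N2H4.
Ka = Kw/Kb = 1.0×10^-14 / 1.4 × 10^-6 = 7.14 × 10^-9
From the ICE table, Ka = x²/(0.0357 − x) = 7.14 × 10^-9.
Assume x ≪ 0.0357: x ≈ √(7.14 × 10^-9 × 0.0357) = 1.60 × 10^-5 M
pH = −log[H+] = −log(1.60 × 10^-5) = 4.80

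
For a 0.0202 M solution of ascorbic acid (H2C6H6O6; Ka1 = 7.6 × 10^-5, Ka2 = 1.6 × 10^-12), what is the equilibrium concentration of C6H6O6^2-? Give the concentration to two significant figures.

First ionization gives [H+] ≈ [HC6H6O6-] = 1.20 × 10^-3 M.
Second step: Ka2 = [H+][C6H6O6^2-]/[HC6H6O6-] ≈ [C6H6O6^2-] (since [H+] ≈ [HC6H6O6-]).
So [C6H6O6^2-] ≈ Ka2.

1.6 × 10^-12 M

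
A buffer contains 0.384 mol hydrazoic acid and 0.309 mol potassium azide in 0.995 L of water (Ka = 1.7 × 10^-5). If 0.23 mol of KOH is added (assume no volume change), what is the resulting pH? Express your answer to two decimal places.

OH- converts HN3 to N3-: HN3 → 0.154 mol, N3- → 0.539 mol.
pKa = −log(1.7 × 10^-5) = 4.770
pH = pKa + log(n_N3-/n_HN3) = 4.770 + log(0.539/0.154) = 4.770 + (+0.544)

pH = 5.31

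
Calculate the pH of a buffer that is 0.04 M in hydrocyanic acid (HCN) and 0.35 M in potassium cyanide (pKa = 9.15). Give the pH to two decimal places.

Henderson–Hasselbalch: pH = pKa + log([CN-]/[HCN]) = 9.15 + log(0.35/0.04)
pH = 9.15 + (+0.942) = 10.09

pH = 10.09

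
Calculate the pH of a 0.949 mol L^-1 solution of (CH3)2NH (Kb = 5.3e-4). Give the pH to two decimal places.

pH = 12.35

(CH3)2NH + H2O ⇌ (CH3)2NH2+ + OH-
Kb = [OH-]²/(0.949 − [OH-]) = 5.3 × 10^-4
Neglecting [OH-] in the denominator: [OH-] = √(5.3 × 10^-4 × 0.949) = 2.24 × 10^-2 M
pOH = 1.65, so pH = 14.00 − pOH = 12.35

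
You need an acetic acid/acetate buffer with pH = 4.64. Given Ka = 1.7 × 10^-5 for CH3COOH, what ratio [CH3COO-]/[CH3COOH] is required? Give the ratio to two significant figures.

ratio = 0.74

pKa = -log(1.7 × 10^-5) = 4.770
pH = pKa + log(r) ⇒ log(r) = 4.64 − 4.770 = -0.130
r = [CH3COO-]/[CH3COOH] = 10^(-0.130) = 0.741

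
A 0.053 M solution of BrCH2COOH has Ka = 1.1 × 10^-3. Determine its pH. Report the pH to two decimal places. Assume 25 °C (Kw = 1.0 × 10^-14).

pH = 2.15

BrCH2COOH ⇌ BrCH2COO- + H+
From the ICE table, Ka = x²/(0.053 − x) = 1.1 × 10^-3.
The 5% rule fails; solving x² + Ka·x − Ka·C₀ = 0 exactly:
x = (−Ka + √(Ka² + 4·Ka·C₀))/2 = 7.11 × 10^-3 M
pH = −log(7.11 × 10^-3) = 2.15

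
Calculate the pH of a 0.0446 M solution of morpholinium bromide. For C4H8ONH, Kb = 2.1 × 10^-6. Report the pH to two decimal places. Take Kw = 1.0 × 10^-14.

pH = 4.84

C4H8ONH2+ is the conjugate acid of the weak base C4H8ONH.
Ka = Kw/Kb = 1.0×10^-14 / 2.1 × 10^-6 = 4.76 × 10^-9
Ka = x²/(0.0446 − x) = 4.76 × 10^-9
Since Ka ≪ C₀, x ≈ √(Ka·C₀) = 1.46 × 10^-5 M.
(x/C₀ = 0.033% < 5%, so the approximation holds.)
pH = −log(1.46 × 10^-5) = 4.84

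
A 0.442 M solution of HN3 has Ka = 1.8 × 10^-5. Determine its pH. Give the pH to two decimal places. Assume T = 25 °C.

pH = 2.55

HN3 ⇌ N3- + H+
Ka = [H+]²/(0.442 − [H+]) = 1.8 × 10^-5
Since Ka ≪ C₀, [H+] ≈ √(Ka·C₀) = 2.82 × 10^-3 M.
([H+]/C₀ = 0.64% < 5%, so the approximation holds.)
pH = −log(2.82 × 10^-3) = 2.55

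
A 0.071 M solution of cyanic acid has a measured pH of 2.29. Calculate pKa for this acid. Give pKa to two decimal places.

pKa = 3.40

[H+] = 10^(-2.29) = 5.13 × 10^-3 M
At equilibrium [HA] = 0.071 − 5.13 × 10^-3 = 6.59 × 10^-2 M
Ka = [H+][A-]/[HA] = (5.13 × 10^-3)² / 6.59 × 10^-2 = 3.99 × 10^-4
pKa = -log(3.99 × 10^-4) = 3.40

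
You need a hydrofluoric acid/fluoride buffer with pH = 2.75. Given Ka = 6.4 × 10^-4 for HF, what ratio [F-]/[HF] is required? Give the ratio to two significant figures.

ratio = 0.36

pKa = -log(6.4 × 10^-4) = 3.194
pH = pKa + log(r) ⇒ log(r) = 2.75 − 3.194 = -0.444
r = [F-]/[HF] = 10^(-0.444) = 0.36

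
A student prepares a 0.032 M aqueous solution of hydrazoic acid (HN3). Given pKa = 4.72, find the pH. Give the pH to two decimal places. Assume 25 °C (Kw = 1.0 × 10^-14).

HN3 ⇌ N3- + H+
Ka = 10^(−4.72) = 1.91 × 10^-5
From the ICE table, Ka = [H+]²/(0.032 − [H+]) = 1.91 × 10^-5.
Assume [H+] ≪ 0.032: [H+] ≈ √(1.91 × 10^-5 × 0.032) = 7.82 × 10^-4 M
([H+]/C₀ = 2.4% < 5%, so the approximation holds.)
pH = −log[H+] = −log(7.82 × 10^-4) = 3.11

pH = 3.11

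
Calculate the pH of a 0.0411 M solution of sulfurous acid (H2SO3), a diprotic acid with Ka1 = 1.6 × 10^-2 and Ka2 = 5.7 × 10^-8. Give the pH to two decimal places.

pH = 1.72

Ka1 ≫ Ka2, so treat the first dissociation as the only significant source of H+.
Ka1 = x²/(0.0411 − x) = 1.6 × 10^-2
Solving the quadratic: x = (−Ka1 + √(Ka1² + 4·Ka1·C₀))/2 = 1.89 × 10^-2 M
pH = −log(1.89 × 10^-2) = 1.72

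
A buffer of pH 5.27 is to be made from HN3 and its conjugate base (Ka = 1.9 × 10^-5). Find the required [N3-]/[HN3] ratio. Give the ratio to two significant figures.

pKa = -log(1.9 × 10^-5) = 4.721
pH = pKa + log(r) ⇒ log(r) = 5.27 − 4.721 = +0.549
r = [N3-]/[HN3] = 10^(+0.549) = 3.54

ratio = 3.5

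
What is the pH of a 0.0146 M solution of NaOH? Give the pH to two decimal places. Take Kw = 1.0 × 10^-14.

pH = 12.16

NaOH is a strong base; [OH-] = 0.0146 M.
pOH = -log(0.0146) = 1.84
pH = 14.00 - 1.84 = 12.16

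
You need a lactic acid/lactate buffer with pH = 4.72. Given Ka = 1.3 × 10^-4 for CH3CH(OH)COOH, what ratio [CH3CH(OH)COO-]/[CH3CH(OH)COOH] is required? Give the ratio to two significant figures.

pKa = -log(1.3 × 10^-4) = 3.886
pH = pKa + log(r) ⇒ log(r) = 4.72 − 3.886 = +0.834
r = [CH3CH(OH)COO-]/[CH3CH(OH)COOH] = 10^(+0.834) = 6.82

ratio = 6.8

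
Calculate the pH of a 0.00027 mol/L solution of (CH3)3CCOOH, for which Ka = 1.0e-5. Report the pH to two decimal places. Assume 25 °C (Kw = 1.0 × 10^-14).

pH = 4.33

(CH3)3CCOOH ⇌ (CH3)3CCOO- + H+
Ka = [H+]²/(0.00027 − [H+]) = 1.0 × 10^-5
The 5% rule fails; solving [H+]² + Ka·[H+] − Ka·C₀ = 0 exactly:
[H+] = (−Ka + √(Ka² + 4·Ka·C₀))/2 = 4.72 × 10^-5 M
pH = −log[H+] = −log(4.72 × 10^-5) = 4.33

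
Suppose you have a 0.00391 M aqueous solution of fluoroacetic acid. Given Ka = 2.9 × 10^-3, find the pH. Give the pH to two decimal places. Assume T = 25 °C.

pH = 2.65

FCH2COOH ⇌ FCH2COO- + H+
Ka = x²/(0.00391 − x) = 2.9 × 10^-3
Here C₀/Ka ≈ 1.35, so the small-x approximation fails. Use the quadratic:
x = [−0.0029 + √(0.0029² + 4.54e-05)]/2 = 2.22 × 10^-3 M
pH = −log[H+] = −log(2.22 × 10^-3) = 2.65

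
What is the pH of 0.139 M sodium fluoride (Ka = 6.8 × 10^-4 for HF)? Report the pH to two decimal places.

pH = 8.16

F- is the conjugate base of the weak acid HF.
Kb = Kw/Ka = 1.0×10^-14 / 6.8 × 10^-4 = 1.47 × 10^-11
Let x = [OH-] at equilibrium. Kb = x²/(0.139 − x).
Neglecting x in the denominator: x = √(1.47 × 10^-11 × 0.139) = 1.43 × 10^-6 M
pOH = −log(1.43 × 10^-6) = 5.84; pH = 14.00 − 5.84 = 8.16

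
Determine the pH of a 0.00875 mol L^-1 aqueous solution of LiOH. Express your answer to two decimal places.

pH = 11.94

LiOH is a strong base; [OH-] = 0.00875 M.
pOH = -log(0.00875) = 2.06
pH = 14.00 - 2.06 = 11.94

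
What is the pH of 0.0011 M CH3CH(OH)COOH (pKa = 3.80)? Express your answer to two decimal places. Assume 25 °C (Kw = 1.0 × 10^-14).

CH3CH(OH)COOH ⇌ CH3CH(OH)COO- + H+
Ka = 10^(−3.80) = 1.58 × 10^-4
Ka = x²/(0.0011 − x) = 1.58 × 10^-4
Here C₀/Ka ≈ 6.96, so the small-x approximation fails. Use the quadratic:
x = [−0.000158 + √(0.000158² + 6.95e-07)]/2 = 3.45 × 10^-4 M
pH = −log[H+] = −log(3.45 × 10^-4) = 3.46

pH = 3.46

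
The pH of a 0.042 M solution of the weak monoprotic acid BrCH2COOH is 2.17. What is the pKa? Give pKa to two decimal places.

[H+] = 10^(-2.17) = 6.76 × 10^-3 M
At equilibrium [HA] = 0.042 − 6.76 × 10^-3 = 3.52 × 10^-2 M
Ka = [H+][A-]/[HA] = (6.76 × 10^-3)² / 3.52 × 10^-2 = 1.30 × 10^-3
pKa = -log(1.30 × 10^-3) = 2.89

pKa = 2.89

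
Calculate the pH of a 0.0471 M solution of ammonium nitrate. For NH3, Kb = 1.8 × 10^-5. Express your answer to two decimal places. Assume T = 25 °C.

NH4+ is the conjugate acid of the weak base NH3.
Ka = Kw/Kb = 1.0×10^-14 / 1.8 × 10^-5 = 5.56 × 10^-10
Ka = [H+]²/(0.0471 − [H+]) = 5.56 × 10^-10
Neglecting [H+] in the denominator: [H+] = √(5.56 × 10^-10 × 0.0471) = 5.12 × 10^-6 M
pH = −log(5.12 × 10^-6) = 5.29

pH = 5.29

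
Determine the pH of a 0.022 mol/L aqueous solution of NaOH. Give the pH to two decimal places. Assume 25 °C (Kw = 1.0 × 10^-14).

NaOH is a strong base; [OH-] = 0.022 M.
pOH = -log(0.022) = 1.66
pH = 14.00 - 1.66 = 12.34

pH = 12.34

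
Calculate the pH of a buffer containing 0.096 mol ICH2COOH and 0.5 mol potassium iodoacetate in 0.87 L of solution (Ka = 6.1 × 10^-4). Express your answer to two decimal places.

pKa = −log(6.1 × 10^-4) = 3.215
Henderson–Hasselbalch: pH = pKa + log([ICH2COO-]/[ICH2COOH]) = 3.215 + log(0.5/0.096)
pH = 3.215 + (+0.717) = 3.93

pH = 3.93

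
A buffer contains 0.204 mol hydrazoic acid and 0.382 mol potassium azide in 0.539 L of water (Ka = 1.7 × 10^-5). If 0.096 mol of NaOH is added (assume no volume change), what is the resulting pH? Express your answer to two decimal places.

pH = 5.42

After neutralization: n(HN3) = 0.108 mol, n(N3-) = 0.478 mol.
pKa = −log(1.7 × 10^-5) = 4.770
pH = pKa + log([A⁻]/[HA]) = 4.770 + log(0.478/0.108) = 4.770 +0.646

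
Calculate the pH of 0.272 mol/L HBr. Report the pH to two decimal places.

pH = 0.57

HBr is a strong acid and dissociates completely, so [H+] = 0.272 M.
pH = -log(0.272) = 0.57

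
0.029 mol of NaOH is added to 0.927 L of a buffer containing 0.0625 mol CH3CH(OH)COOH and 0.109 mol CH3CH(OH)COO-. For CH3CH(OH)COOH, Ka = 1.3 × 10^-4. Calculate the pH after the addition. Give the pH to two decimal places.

pH = 4.50

OH- converts CH3CH(OH)COOH to CH3CH(OH)COO-: CH3CH(OH)COOH → 0.0335 mol, CH3CH(OH)COO- → 0.138 mol.
pKa = −log(1.3 × 10^-4) = 3.886
pH = pKa + log(n_CH3CH(OH)COO-/n_CH3CH(OH)COOH) = 3.886 + log(0.138/0.0335) = 3.886 + (+0.615)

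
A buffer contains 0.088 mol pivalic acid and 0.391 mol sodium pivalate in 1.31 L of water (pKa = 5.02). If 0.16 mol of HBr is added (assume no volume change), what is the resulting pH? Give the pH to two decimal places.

After neutralization: n((CH3)3CCOOH) = 0.248 mol, n((CH3)3CCOO-) = 0.231 mol.
Henderson–Hasselbalch with mole ratio 0.231/0.248: pH = 5.02 + (-0.031)

pH = 4.99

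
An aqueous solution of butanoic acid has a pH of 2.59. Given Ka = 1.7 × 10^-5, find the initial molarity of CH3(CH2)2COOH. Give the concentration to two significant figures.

[H+] = 10^(-2.59) = 2.57 × 10^-3 M = x
Ka = x²/(C₀ − x) ⇒ C₀ = x + x²/Ka
C₀ = 2.57 × 10^-3 + (2.57 × 10^-3)²/(1.7 × 10^-5) = 3.91 × 10^-1 M

C₀ = 3.9 × 10^-1 M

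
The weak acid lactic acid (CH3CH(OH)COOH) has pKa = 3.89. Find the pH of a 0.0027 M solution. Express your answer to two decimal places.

CH3CH(OH)COOH ⇌ CH3CH(OH)COO- + H+
Ka = 10^(−3.89) = 1.29 × 10^-4
Let x = [H+] at equilibrium. Ka = x²/(0.0027 − x).
The 5% rule fails; solving x² + Ka·x − Ka·C₀ = 0 exactly:
x = (−Ka + √(Ka² + 4·Ka·C₀))/2 = 5.29 × 10^-4 M
pH = −log[H+] = −log(5.29 × 10^-4) = 3.28

pH = 3.28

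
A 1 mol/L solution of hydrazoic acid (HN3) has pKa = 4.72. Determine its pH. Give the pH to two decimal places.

pH = 2.36

HN3 ⇌ N3- + H+
Ka = 10^(−4.72) = 1.91 × 10^-5
Let x = [H+] at equilibrium. Ka = x²/(1 − x).
Assume x ≪ 1: x ≈ √(1.91 × 10^-5 × 1) = 4.37 × 10^-3 M
Check: 0.44% ionized — well under 5%, approximation valid.
pH = −log[H+] = −log(4.37 × 10^-3) = 2.36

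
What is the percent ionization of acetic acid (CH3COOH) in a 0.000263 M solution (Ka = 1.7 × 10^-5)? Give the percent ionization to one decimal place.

CH3COOH ⇌ CH3COO- + H+; let x = [H+] at equilibrium.
Ka = x²/(C₀ − x); solving the quadratic gives x = 5.89 × 10^-5 M.
Fraction ionized = 5.89 × 10^-5 / 0.000263 = 0.2240 → 22.4%

22.4%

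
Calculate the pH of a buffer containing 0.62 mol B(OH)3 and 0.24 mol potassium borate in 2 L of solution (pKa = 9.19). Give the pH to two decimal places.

Henderson–Hasselbalch: pH = pKa + log([B(OH)4-]/[B(OH)3]) = 9.19 + log(0.24/0.62)
pH = 9.19 + (-0.412) = 8.78

pH = 8.78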